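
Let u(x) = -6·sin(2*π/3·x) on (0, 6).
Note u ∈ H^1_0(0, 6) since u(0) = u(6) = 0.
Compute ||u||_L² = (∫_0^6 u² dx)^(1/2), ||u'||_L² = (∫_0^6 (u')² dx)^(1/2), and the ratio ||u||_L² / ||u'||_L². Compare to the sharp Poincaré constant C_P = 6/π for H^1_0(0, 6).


||u||_L² / ||u'||_L² = 3/(2*π) < C_P = 6/π.

u(x) = -6·sin(2*π/3·x), so u'(x) = -4*π*cos(2*π*x/3).
Writing u(x) = A·sin(kπx/L) with A = -6 and k = 4, use ∫_0^L sin²(kπx/L) dx = L/2 and ∫_0^L cos²(kπx/L) dx = L/2.
u² = 36·sin²(2*π/3·x) and (u')² = 16*π^2·cos²(2*π/3·x), and each of sin², cos² integrates to L/2 = 3 over (0, 6).
∫_0^6 u² dx = 108, so ||u||_L² = 6*sqrt(3).
∫_0^6 (u')² dx = 48*π^2, so ||u'||_L² = 4*sqrt(3)*π.
Ratio ||u||_L² / ||u'||_L² = 3/(2*π).
Sharp Poincaré constant on H^1_0(0, 6) is C_P = L/π = 6/π, achieved by sin(π/6·x).
This is the k = 4 harmonic; the ratio L/(kπ) is strictly less than C_P = L/π, consistent with the sharp inequality ||u||_L² ≤ C_P ||u'||_L².


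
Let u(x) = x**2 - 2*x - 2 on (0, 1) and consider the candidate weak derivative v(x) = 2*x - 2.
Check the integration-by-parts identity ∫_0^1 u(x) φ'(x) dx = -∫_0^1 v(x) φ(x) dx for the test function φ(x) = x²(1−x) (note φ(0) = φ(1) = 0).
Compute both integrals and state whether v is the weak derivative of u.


LHS = 1/15, RHS = 1/15. Yes, v = u' weakly.

u(x) = x**2 - 2*x - 2, classical derivative u'(x) = 2*x - 2.
φ(x) = x²(1−x), so φ'(x) = x*(2 - 3*x).
Note φ(0) = φ(1) = 0, so the boundary term u·φ vanishes.
LHS = ∫_0^1 u(x) φ'(x) dx = ∫_0^1 (-3*x^4 + 8*x^3 + 2*x^2 - 4*x) dx. Term by term:
  ∫_0^1 -3*x^4 dx = -3/5;  ∫_0^1 8*x^3 dx = 2;  ∫_0^1 2*x^2 dx = 2/3;
  ∫_0^1 -4*x dx = -2.
Sum: -3/5 + 2 + 2/3 − 2 = 1/15.
So LHS = 1/15.
∫_0^1 v(x) φ(x) dx = ∫_0^1 (-2*x^4 + 4*x^3 - 2*x^2) dx. Term by term:
  ∫_0^1 -2*x^4 dx = -2/5;  ∫_0^1 4*x^3 dx = 1;  ∫_0^1 -2*x^2 dx = -2/3.
Sum: -2/5 + 1 − 2/3 = -1/15.
So RHS = -∫_0^1 v(x) φ(x) dx = 1/15.
LHS = RHS, so the identity holds for this test φ.
Moreover u is smooth here and v(x) = u'(x) = 2*x - 2 pointwise, so the identity holds for every test function. Hence v is the weak derivative of u.


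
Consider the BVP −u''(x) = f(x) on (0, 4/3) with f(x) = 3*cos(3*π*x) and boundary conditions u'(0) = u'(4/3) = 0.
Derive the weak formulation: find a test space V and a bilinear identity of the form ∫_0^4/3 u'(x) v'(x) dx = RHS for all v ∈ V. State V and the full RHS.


V = H^1(0, 4/3) (no boundary constraint on v; u is determined up to an additive constant); weak form: ∫_0^4/3 u'v' dx = ∫_0^4/3 (3*cos(3*π*x)) v dx for all v ∈ V.

Multiply both sides by a test function v and integrate from 0 to 4/3:
  ∫_0^4/3 −u''(x) v(x) dx = ∫_0^4/3 f(x) v(x) dx.
Integrate the LHS by parts once:
  ∫_0^4/3 −u'' v dx = −[u'(x) v(x)]_0^4/3 + ∫_0^4/3 u'(x) v'(x) dx.
Thus ∫_0^4/3 u'(x) v'(x) dx = ∫_0^4/3 f(x) v(x) dx + [u'(x) v(x)]_0^4/3.
Choose V so that boundary terms are either known or forced to vanish.
u has homogeneous Neumann: u'(0) = u'(4/3) = 0. So [u' v]_0^4/3 = 0·v(4/3) − 0·v(0) = 0 for any v; take V = H^1(0, 4/3).
Weak formulation: find u (satisfying any essential BC) such that ∫_0^4/3 u'(x) v'(x) dx = ∫_0^4/3 f v dx for all v ∈ V (homogeneous Neumann, so boundary terms vanish).
Substituting f(x) = 3*cos(3*π*x), the right-hand side is ∫_0^4/3 (3*cos(3*π*x)) v dx.
Compatibility check (pure Neumann): taking v ≡ 1 ∈ V gives 0 = ∫_0^4/3 f dx + (0) − (0), i.e. ∫_0^4/3 f dx must equal u'(0) − u'(4/3) = 0. Indeed ∫_0^4/3 (3*cos(3*π*x)) dx = 0, so the data are compatible. The solution is then unique only up to an additive constant (fix it e.g. by requiring ∫_0^4/3 u dx = 0).


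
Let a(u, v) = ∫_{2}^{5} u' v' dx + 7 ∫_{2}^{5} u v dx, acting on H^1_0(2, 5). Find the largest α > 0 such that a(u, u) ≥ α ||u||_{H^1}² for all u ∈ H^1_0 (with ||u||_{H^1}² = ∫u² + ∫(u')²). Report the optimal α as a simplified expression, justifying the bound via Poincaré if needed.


α = 1

Coercivity of a(·,·) on H^1_0(2, 5) means a(u, u) ≥ α ||u||_{H^1}² for every u ∈ H^1_0.
The interval has length L = 3, and Poincaré/coercivity depend only on L. Here a(u, u) = ∫(u')² + (7)·∫u².
Here c = 7 ≥ 1, so a(u,u) = ∫(u')² + c∫u² ≥ ∫(u')² + ∫u² = ||u||_{H^1}², i.e. α = 1 works. No larger α is possible: a(u,u) ≥ α||u||_{H^1}² means (1−α)∫(u')² ≥ (α−c)∫u², and for the modes u_n = sin(nπ(x−x₀)/L) (x₀ the left endpoint) one has ∫u_n²/∫(u_n')² = (L/(nπ))² → 0, so a(u_n,u_n)/||u_n||_{H^1}² → 1. Hence the optimal constant is α = 1.
Therefore α = 1.


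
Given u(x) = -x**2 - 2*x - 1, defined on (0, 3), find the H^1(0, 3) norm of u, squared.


||u||_{H^1}^2 = 1443/5

The H^1 norm (squared) on an interval (0, L) is
  ||u||_{H^1}^2 = ∫_0^L u(x)^2 dx + ∫_0^L u'(x)^2 dx.
Compute u'(x) = -2*x - 2.
Then u(x)^2 = x**4 + 4*x**3 + 6*x**2 + 4*x + 1 and u'(x)^2 = 4*x**2 + 8*x + 4.
Integrate each monomial from 0 to 3 using ∫_0^3 c·x^n dx = c·3^(n+1)/(n+1):
  ∫_0^3 u(x)^2 dx = ∫_0^3 (x^4 + 4*x^3 + 6*x^2 + 4*x + 1) dx. Term by term:
    ∫_0^3 x^4 dx = 243/5;  ∫_0^3 4*x^3 dx = 81;  ∫_0^3 6*x^2 dx = 54;
    ∫_0^3 4*x dx = 18;  ∫_0^3 1 dx = 3.
  Sum: 243/5 + 81 + 54 + 18 + 3 = 1023/5.
  ∫_0^3 u'(x)^2 dx = ∫_0^3 (4*x^2 + 8*x + 4) dx. Term by term:
    ∫_0^3 4*x^2 dx = 36;  ∫_0^3 8*x dx = 36;  ∫_0^3 4 dx = 12.
  Sum: 36 + 36 + 12 = 84.
Adding: ||u||_{H^1}^2 = 1023/5 + 84 = 1443/5.


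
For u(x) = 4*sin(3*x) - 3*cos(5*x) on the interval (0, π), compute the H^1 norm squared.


||u||_{H^1(0,π)}^2 = 197*π

u'(x) = 15*sin(5*x) + 12*cos(3*x).
Expand u² and (u')² and integrate term by term on (0, π), using: for integers n ≥ 1, ∫_0^π sin²(nx) dx = ∫_0^π cos²(nx) dx = π/2; for n ≠ n', ∫_0^π sin(nx)sin(n'x) dx = ∫_0^π cos(nx)cos(n'x) dx = 0; and by product-to-sum, ∫_0^π sin(nx)cos(n'x) dx = ½∫_0^π [sin((n+n')x) + sin((n−n')x)] dx, which is 0 when n+n' is even and 2n/(n²−n'²) when n+n' is odd (it need not vanish on (0, π)).
  u² squared terms: (-3)²·∫cos(5x)² dx = 9·π/2 = 9*π/2;  (4)²·∫sin(3x)² dx = 16·π/2 = 8*π.
  u² cross terms: 2·(-3)·(4)·∫cos(5x)·sin(3x) dx = -24·(0) = 0.
  So ∫_0^π u² dx = 9*π/2 + 8*π + 0 = 25*π/2.
  (u')² squared terms: (12)²·∫cos(3x)² dx = 144·π/2 = 72*π;  (15)²·∫sin(5x)² dx = 225·π/2 = 225*π/2.
  (u')² cross terms: 2·(12)·(15)·∫cos(3x)·sin(5x) dx = 360·(0) = 0.
  So ∫_0^π (u')² dx = 72*π + 225*π/2 + 0 = 369*π/2.
||u||_{H^1}^2 = (25*π/2) + (369*π/2) = 197*π.


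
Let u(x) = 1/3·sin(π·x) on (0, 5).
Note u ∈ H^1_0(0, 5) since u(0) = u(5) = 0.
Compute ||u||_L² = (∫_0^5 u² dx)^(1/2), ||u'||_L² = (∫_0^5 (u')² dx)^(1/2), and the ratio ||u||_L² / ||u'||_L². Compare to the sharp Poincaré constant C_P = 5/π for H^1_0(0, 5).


||u||_L² / ||u'||_L² = 1/π < C_P = 5/π.

u(x) = 1/3·sin(π·x), so u'(x) = π*cos(π*x)/3.
Writing u(x) = A·sin(kπx/L) with A = 1/3 and k = 5, use ∫_0^L sin²(kπx/L) dx = L/2 and ∫_0^L cos²(kπx/L) dx = L/2.
u² = 1/9·sin²(π·x) and (u')² = π^2/9·cos²(π·x), and each of sin², cos² integrates to L/2 = 5/2 over (0, 5).
∫_0^5 u² dx = 5/18, so ||u||_L² = sqrt(10)/6.
∫_0^5 (u')² dx = 5*π^2/18, so ||u'||_L² = sqrt(10)*π/6.
Ratio ||u||_L² / ||u'||_L² = 1/π.
Sharp Poincaré constant on H^1_0(0, 5) is C_P = L/π = 5/π, achieved by sin(π/5·x).
This is the k = 5 harmonic; the ratio L/(kπ) is strictly less than C_P = L/π, consistent with the sharp inequality ||u||_L² ≤ C_P ||u'||_L².


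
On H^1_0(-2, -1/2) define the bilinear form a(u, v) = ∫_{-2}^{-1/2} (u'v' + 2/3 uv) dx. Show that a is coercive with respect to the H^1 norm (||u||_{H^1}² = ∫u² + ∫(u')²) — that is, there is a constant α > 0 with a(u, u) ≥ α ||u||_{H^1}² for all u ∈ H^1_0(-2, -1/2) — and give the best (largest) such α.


α = 2*(3 + 2*π^2)/(9 + 4*π^2)

Coercivity of a(·,·) on H^1_0(-2, -1/2) means a(u, u) ≥ α ||u||_{H^1}² for every u ∈ H^1_0.
The interval has length L = 3/2, and Poincaré/coercivity depend only on L. Here a(u, u) = ∫(u')² + (2/3)·∫u².
Here 0 < c = 2/3 < 1. The condition a(u,u) ≥ α||u||_{H^1}² reads (1−α)∫(u')² ≥ (α−c)∫u². Any admissible α is ≤ 1 (rapidly oscillating u have ∫u²/∫(u')² → 0), and α = 1 would force 0 ≥ (1−c)∫u², impossible since c < 1; so 1−α > 0. By the sharp Poincaré inequality on H^1_0 of an interval of length L, ∫(u')² ≥ (π/L)²∫u² with equality for the first sine mode sin(π(x−x₀)/L) (x₀ the left endpoint), so the inequality holds for all u iff (1−α)(π/L)² ≥ α − c, i.e. α ≤ ((π/L)² + c)/((π/L)² + 1) = (1 + c(L/π)²)/(1 + (L/π)²). With (π/L)² = 4*π^2/9 and c = 2/3, the largest admissible constant is α = ((π/L)² + c)/((π/L)² + 1).
Simplifying, α = 2*(3 + 2*π^2)/(9 + 4*π^2).


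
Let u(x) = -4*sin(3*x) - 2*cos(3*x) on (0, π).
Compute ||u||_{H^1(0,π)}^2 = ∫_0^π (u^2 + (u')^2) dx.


||u||_{H^1(0,π)}^2 = 100*π

u'(x) = 6*sin(3*x) - 12*cos(3*x).
Expand u² and (u')² and integrate term by term on (0, π), using: for integers n ≥ 1, ∫_0^π sin²(nx) dx = ∫_0^π cos²(nx) dx = π/2; for n ≠ n', ∫_0^π sin(nx)sin(n'x) dx = ∫_0^π cos(nx)cos(n'x) dx = 0; and by product-to-sum, ∫_0^π sin(nx)cos(n'x) dx = ½∫_0^π [sin((n+n')x) + sin((n−n')x)] dx, which is 0 when n+n' is even and 2n/(n²−n'²) when n+n' is odd (it need not vanish on (0, π)).
  u² squared terms: (-4)²·∫sin(3x)² dx = 16·π/2 = 8*π;  (-2)²·∫cos(3x)² dx = 4·π/2 = 2*π.
  u² cross terms: 2·(-4)·(-2)·∫sin(3x)·cos(3x) dx = 16·(0) = 0.
  So ∫_0^π u² dx = 8*π + 2*π + 0 = 10*π.
  (u')² squared terms: (-12)²·∫cos(3x)² dx = 144·π/2 = 72*π;  (6)²·∫sin(3x)² dx = 36·π/2 = 18*π.
  (u')² cross terms: 2·(-12)·(6)·∫cos(3x)·sin(3x) dx = -144·(0) = 0.
  So ∫_0^π (u')² dx = 72*π + 18*π + 0 = 90*π.
||u||_{H^1}^2 = (10*π) + (90*π) = 100*π.


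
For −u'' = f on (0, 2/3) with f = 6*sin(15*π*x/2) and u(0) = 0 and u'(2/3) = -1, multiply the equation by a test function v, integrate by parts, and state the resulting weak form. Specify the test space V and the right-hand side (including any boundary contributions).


V = {v ∈ H^1(0, 2/3) : v(0) = 0} (test functions vanish at x = 0 where u is specified); weak form: ∫_0^2/3 u'v' dx = ∫_0^2/3 (6*sin(15*π*x/2)) v dx − v(2/3) for all v ∈ V.

Multiply both sides by a test function v and integrate from 0 to 2/3:
  ∫_0^2/3 −u''(x) v(x) dx = ∫_0^2/3 f(x) v(x) dx.
Integrate the LHS by parts once:
  ∫_0^2/3 −u'' v dx = −[u'(x) v(x)]_0^2/3 + ∫_0^2/3 u'(x) v'(x) dx.
Thus ∫_0^2/3 u'(x) v'(x) dx = ∫_0^2/3 f(x) v(x) dx + [u'(x) v(x)]_0^2/3.
Choose V so that boundary terms are either known or forced to vanish.
Mixed BC: u(0) = 0 (Dirichlet) and u'(2/3) = -1 (Neumann). Define V = {v ∈ H^1(0, 2/3) : v(0) = 0}. Then [u' v]_0^2/3 = u'(2/3)·v(2/3) − u'(0)·0 = − v(2/3).
Weak formulation: find u (satisfying any essential BC) such that ∫_0^2/3 u'(x) v'(x) dx = ∫_0^2/3 f v dx − v(2/3) for all v ∈ V (Dirichlet at 0 absorbed into V; Neumann datum at x = 2/3 contributes the boundary term).
Substituting f(x) = 6*sin(15*π*x/2), the right-hand side is ∫_0^2/3 (6*sin(15*π*x/2)) v dx − v(2/3).


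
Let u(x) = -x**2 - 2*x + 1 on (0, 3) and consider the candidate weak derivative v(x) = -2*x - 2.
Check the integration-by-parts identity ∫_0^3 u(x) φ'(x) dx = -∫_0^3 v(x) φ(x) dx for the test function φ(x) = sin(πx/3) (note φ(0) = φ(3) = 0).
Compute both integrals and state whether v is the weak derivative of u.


LHS = 30/π, RHS = 30/π. Yes, v = u' weakly.

u(x) = -x**2 - 2*x + 1, classical derivative u'(x) = -2*x - 2.
φ(x) = sin(πx/3), so φ'(x) = π*cos(π*x/3)/3.
Note φ(0) = φ(3) = 0, so the boundary term u·φ vanishes.
LHS = ∫_0^3 u(x) φ'(x) dx = ∫_0^3 (-π*x^2*cos(π*x/3)/3 - 2*π*x*cos(π*x/3)/3 + π*cos(π*x/3)/3) dx. Term by term:
  ∫_0^3 π*cos(π*x/3)/3 dx = 0;  ∫_0^3 -2*π*x*cos(π*x/3)/3 dx = 12/π;  ∫_0^3 -π*x^2*cos(π*x/3)/3 dx = 18/π.
Sum: 0 + 12/π + 18/π = 30/π.
So LHS = 30/π.
∫_0^3 v(x) φ(x) dx = ∫_0^3 (-2*x*sin(π*x/3) - 2*sin(π*x/3)) dx. Term by term:
  ∫_0^3 -2*sin(π*x/3) dx = -12/π;  ∫_0^3 -2*x*sin(π*x/3) dx = -18/π.
Sum: -12/π − 18/π = -30/π.
So RHS = -∫_0^3 v(x) φ(x) dx = 30/π.
LHS = RHS, so the identity holds for this test φ.
Moreover u is smooth here and v(x) = u'(x) = -2*x - 2 pointwise, so the identity holds for every test function. Hence v is the weak derivative of u.


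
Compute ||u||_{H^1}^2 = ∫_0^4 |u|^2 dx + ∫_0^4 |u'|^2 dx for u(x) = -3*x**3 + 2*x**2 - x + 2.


||u||_{H^1}^2 = 2805524/105

The H^1 norm (squared) on an interval (0, L) is
  ||u||_{H^1}^2 = ∫_0^L u(x)^2 dx + ∫_0^L u'(x)^2 dx.
Compute u'(x) = -9*x**2 + 4*x - 1.
Then u(x)^2 = 9*x**6 - 12*x**5 + 10*x**4 - 16*x**3 + 9*x**2 - 4*x + 4 and u'(x)^2 = 81*x**4 - 72*x**3 + 34*x**2 - 8*x + 1.
Integrate each monomial from 0 to 4 using ∫_0^4 c·x^n dx = c·4^(n+1)/(n+1):
  ∫_0^4 u(x)^2 dx = ∫_0^4 (9*x^6 - 12*x^5 + 10*x^4 - 16*x^3 + 9*x^2 - 4*x + 4) dx. Term by term:
    ∫_0^4 9*x^6 dx = 147456/7;  ∫_0^4 -12*x^5 dx = -8192;  ∫_0^4 10*x^4 dx = 2048;
    ∫_0^4 -16*x^3 dx = -1024;  ∫_0^4 9*x^2 dx = 192;  ∫_0^4 -4*x dx = -32;
    ∫_0^4 4 dx = 16.
  Sum: 147456/7 − 8192 + 2048 − 1024 + 192 − 32 + 16 = 98512/7.
  ∫_0^4 u'(x)^2 dx = ∫_0^4 (81*x^4 - 72*x^3 + 34*x^2 - 8*x + 1) dx. Term by term:
    ∫_0^4 81*x^4 dx = 82944/5;  ∫_0^4 -72*x^3 dx = -4608;  ∫_0^4 34*x^2 dx = 2176/3;
    ∫_0^4 -8*x dx = -64;  ∫_0^4 1 dx = 4.
  Sum: 82944/5 − 4608 + 2176/3 − 64 + 4 = 189692/15.
Adding: ||u||_{H^1}^2 = 98512/7 + 189692/15 = 2805524/105.


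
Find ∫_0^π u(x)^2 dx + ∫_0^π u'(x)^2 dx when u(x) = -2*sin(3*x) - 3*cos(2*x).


||u||_{H^1(0,π)}^2 = 72 + 85*π/2

u'(x) = 6*sin(2*x) - 6*cos(3*x).
Expand u² and (u')² and integrate term by term on (0, π), using: for integers n ≥ 1, ∫_0^π sin²(nx) dx = ∫_0^π cos²(nx) dx = π/2; for n ≠ n', ∫_0^π sin(nx)sin(n'x) dx = ∫_0^π cos(nx)cos(n'x) dx = 0; and by product-to-sum, ∫_0^π sin(nx)cos(n'x) dx = ½∫_0^π [sin((n+n')x) + sin((n−n')x)] dx, which is 0 when n+n' is even and 2n/(n²−n'²) when n+n' is odd (it need not vanish on (0, π)).
  u² squared terms: (-3)²·∫cos(2x)² dx = 9·π/2 = 9*π/2;  (-2)²·∫sin(3x)² dx = 4·π/2 = 2*π.
  u² cross terms: 2·(-3)·(-2)·∫cos(2x)·sin(3x) dx = 12·(6/5) = 72/5.
  So ∫_0^π u² dx = 9*π/2 + 2*π + 72/5 = 72/5 + 13*π/2.
  (u')² squared terms: (-6)²·∫cos(3x)² dx = 36·π/2 = 18*π;  (6)²·∫sin(2x)² dx = 36·π/2 = 18*π.
  (u')² cross terms: 2·(-6)·(6)·∫cos(3x)·sin(2x) dx = -72·(-4/5) = 288/5.
  So ∫_0^π (u')² dx = 18*π + 18*π + 288/5 = 288/5 + 36*π.
||u||_{H^1}^2 = (72/5 + 13*π/2) + (288/5 + 36*π) = 72 + 85*π/2.


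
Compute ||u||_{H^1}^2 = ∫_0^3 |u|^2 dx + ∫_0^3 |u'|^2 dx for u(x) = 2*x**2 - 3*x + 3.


||u||_{H^1}^2 = 747/5

The H^1 norm (squared) on an interval (0, L) is
  ||u||_{H^1}^2 = ∫_0^L u(x)^2 dx + ∫_0^L u'(x)^2 dx.
Compute u'(x) = 4*x - 3.
Then u(x)^2 = 4*x**4 - 12*x**3 + 21*x**2 - 18*x + 9 and u'(x)^2 = 16*x**2 - 24*x + 9.
Integrate each monomial from 0 to 3 using ∫_0^3 c·x^n dx = c·3^(n+1)/(n+1):
  ∫_0^3 u(x)^2 dx = ∫_0^3 (4*x^4 - 12*x^3 + 21*x^2 - 18*x + 9) dx. Term by term:
    ∫_0^3 4*x^4 dx = 972/5;  ∫_0^3 -12*x^3 dx = -243;  ∫_0^3 21*x^2 dx = 189;
    ∫_0^3 -18*x dx = -81;  ∫_0^3 9 dx = 27.
  Sum: 972/5 − 243 + 189 − 81 + 27 = 432/5.
  ∫_0^3 u'(x)^2 dx = ∫_0^3 (16*x^2 - 24*x + 9) dx. Term by term:
    ∫_0^3 16*x^2 dx = 144;  ∫_0^3 -24*x dx = -108;  ∫_0^3 9 dx = 27.
  Sum: 144 − 108 + 27 = 63.
Adding: ||u||_{H^1}^2 = 432/5 + 63 = 747/5.


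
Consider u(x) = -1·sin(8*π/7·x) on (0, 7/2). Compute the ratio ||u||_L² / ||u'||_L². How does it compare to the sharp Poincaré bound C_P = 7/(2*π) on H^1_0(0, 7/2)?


||u||_L² / ||u'||_L² = 7/(8*π) < C_P = 7/(2*π).

u(x) = -1·sin(8*π/7·x), so u'(x) = -8*π*cos(8*π*x/7)/7.
Writing u(x) = A·sin(kπx/L) with A = -1 and k = 4, use ∫_0^L sin²(kπx/L) dx = L/2 and ∫_0^L cos²(kπx/L) dx = L/2.
u² = 1·sin²(8*π/7·x) and (u')² = 64*π^2/49·cos²(8*π/7·x), and each of sin², cos² integrates to L/2 = 7/4 over (0, 7/2).
∫_0^7/2 u² dx = 7/4, so ||u||_L² = sqrt(7)/2.
∫_0^7/2 (u')² dx = 16*π^2/7, so ||u'||_L² = 4*sqrt(7)*π/7.
Ratio ||u||_L² / ||u'||_L² = 7/(8*π).
Sharp Poincaré constant on H^1_0(0, 7/2) is C_P = L/π = 7/(2*π), achieved by sin(2*π/7·x).
This is the k = 4 harmonic; the ratio L/(kπ) is strictly less than C_P = L/π, consistent with the sharp inequality ||u||_L² ≤ C_P ||u'||_L².


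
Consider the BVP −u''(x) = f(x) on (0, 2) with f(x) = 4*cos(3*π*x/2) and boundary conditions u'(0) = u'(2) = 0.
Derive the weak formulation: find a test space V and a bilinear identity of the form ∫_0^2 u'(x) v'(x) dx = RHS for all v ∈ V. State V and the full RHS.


V = H^1(0, 2) (no boundary constraint on v; u is determined up to an additive constant); weak form: ∫_0^2 u'v' dx = ∫_0^2 (4*cos(3*π*x/2)) v dx for all v ∈ V.

Multiply both sides by a test function v and integrate from 0 to 2:
  ∫_0^2 −u''(x) v(x) dx = ∫_0^2 f(x) v(x) dx.
Integrate the LHS by parts once:
  ∫_0^2 −u'' v dx = −[u'(x) v(x)]_0^2 + ∫_0^2 u'(x) v'(x) dx.
Thus ∫_0^2 u'(x) v'(x) dx = ∫_0^2 f(x) v(x) dx + [u'(x) v(x)]_0^2.
Choose V so that boundary terms are either known or forced to vanish.
u has homogeneous Neumann: u'(0) = u'(2) = 0. So [u' v]_0^2 = 0·v(2) − 0·v(0) = 0 for any v; take V = H^1(0, 2).
Weak formulation: find u (satisfying any essential BC) such that ∫_0^2 u'(x) v'(x) dx = ∫_0^2 f v dx for all v ∈ V (homogeneous Neumann, so boundary terms vanish).
Substituting f(x) = 4*cos(3*π*x/2), the right-hand side is ∫_0^2 (4*cos(3*π*x/2)) v dx.
Compatibility check (pure Neumann): taking v ≡ 1 ∈ V gives 0 = ∫_0^2 f dx + (0) − (0), i.e. ∫_0^2 f dx must equal u'(0) − u'(2) = 0. Indeed ∫_0^2 (4*cos(3*π*x/2)) dx = 0, so the data are compatible. The solution is then unique only up to an additive constant (fix it e.g. by requiring ∫_0^2 u dx = 0).


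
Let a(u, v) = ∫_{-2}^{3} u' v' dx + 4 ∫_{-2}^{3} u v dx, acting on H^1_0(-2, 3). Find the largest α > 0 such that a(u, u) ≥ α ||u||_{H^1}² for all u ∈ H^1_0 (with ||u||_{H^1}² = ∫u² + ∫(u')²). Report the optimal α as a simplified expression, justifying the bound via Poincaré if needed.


α = 1

Coercivity of a(·,·) on H^1_0(-2, 3) means a(u, u) ≥ α ||u||_{H^1}² for every u ∈ H^1_0.
The interval has length L = 5, and Poincaré/coercivity depend only on L. Here a(u, u) = ∫(u')² + (4)·∫u².
Here c = 4 ≥ 1, so a(u,u) = ∫(u')² + c∫u² ≥ ∫(u')² + ∫u² = ||u||_{H^1}², i.e. α = 1 works. No larger α is possible: a(u,u) ≥ α||u||_{H^1}² means (1−α)∫(u')² ≥ (α−c)∫u², and for the modes u_n = sin(nπ(x−x₀)/L) (x₀ the left endpoint) one has ∫u_n²/∫(u_n')² = (L/(nπ))² → 0, so a(u_n,u_n)/||u_n||_{H^1}² → 1. Hence the optimal constant is α = 1.
Therefore α = 1.


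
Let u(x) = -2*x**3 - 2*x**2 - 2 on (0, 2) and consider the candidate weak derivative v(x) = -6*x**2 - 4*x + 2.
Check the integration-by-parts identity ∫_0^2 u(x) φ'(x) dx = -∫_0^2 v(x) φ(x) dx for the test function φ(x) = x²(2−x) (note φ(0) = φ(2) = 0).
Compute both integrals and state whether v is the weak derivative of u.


LHS = 96/5, RHS = 248/15. No, v is not the weak derivative of u.

u(x) = -2*x**3 - 2*x**2 - 2, classical derivative u'(x) = -6*x**2 - 4*x.
φ(x) = x²(2−x), so φ'(x) = x*(4 - 3*x).
Note φ(0) = φ(2) = 0, so the boundary term u·φ vanishes.
LHS = ∫_0^2 u(x) φ'(x) dx = ∫_0^2 (6*x^5 - 2*x^4 - 8*x^3 + 6*x^2 - 8*x) dx. Term by term:
  ∫_0^2 6*x^5 dx = 64;  ∫_0^2 -2*x^4 dx = -64/5;  ∫_0^2 -8*x^3 dx = -32;
  ∫_0^2 6*x^2 dx = 16;  ∫_0^2 -8*x dx = -16.
Sum: 64 − 64/5 − 32 + 16 − 16 = 96/5.
So LHS = 96/5.
∫_0^2 v(x) φ(x) dx = ∫_0^2 (6*x^5 - 8*x^4 - 10*x^3 + 4*x^2) dx. Term by term:
  ∫_0^2 6*x^5 dx = 64;  ∫_0^2 -8*x^4 dx = -256/5;  ∫_0^2 -10*x^3 dx = -40;
  ∫_0^2 4*x^2 dx = 32/3.
Sum: 64 − 256/5 − 40 + 32/3 = -248/15.
So RHS = -∫_0^2 v(x) φ(x) dx = 248/15.
LHS − RHS = 8/3 ≠ 0, so the identity fails.
(For a valid weak derivative the identity must hold for EVERY test function, in particular this one. The failure shows v is NOT the weak derivative of u.)
Correct weak derivative would be u'(x) = -6*x**2 - 4*x.


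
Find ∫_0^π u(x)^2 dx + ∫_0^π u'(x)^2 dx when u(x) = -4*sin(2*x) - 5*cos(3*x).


||u||_{H^1(0,π)}^2 = -320 + 165*π

u'(x) = 15*sin(3*x) - 8*cos(2*x).
Expand u² and (u')² and integrate term by term on (0, π), using: for integers n ≥ 1, ∫_0^π sin²(nx) dx = ∫_0^π cos²(nx) dx = π/2; for n ≠ n', ∫_0^π sin(nx)sin(n'x) dx = ∫_0^π cos(nx)cos(n'x) dx = 0; and by product-to-sum, ∫_0^π sin(nx)cos(n'x) dx = ½∫_0^π [sin((n+n')x) + sin((n−n')x)] dx, which is 0 when n+n' is even and 2n/(n²−n'²) when n+n' is odd (it need not vanish on (0, π)).
  u² squared terms: (-5)²·∫cos(3x)² dx = 25·π/2 = 25*π/2;  (-4)²·∫sin(2x)² dx = 16·π/2 = 8*π.
  u² cross terms: 2·(-5)·(-4)·∫cos(3x)·sin(2x) dx = 40·(-4/5) = -32.
  So ∫_0^π u² dx = 25*π/2 + 8*π − 32 = -32 + 41*π/2.
  (u')² squared terms: (-8)²·∫cos(2x)² dx = 64·π/2 = 32*π;  (15)²·∫sin(3x)² dx = 225·π/2 = 225*π/2.
  (u')² cross terms: 2·(-8)·(15)·∫cos(2x)·sin(3x) dx = -240·(6/5) = -288.
  So ∫_0^π (u')² dx = 32*π + 225*π/2 − 288 = -288 + 289*π/2.
||u||_{H^1}^2 = (-32 + 41*π/2) + (-288 + 289*π/2) = -320 + 165*π.


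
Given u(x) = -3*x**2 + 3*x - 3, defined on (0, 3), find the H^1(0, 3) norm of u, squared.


||u||_{H^1}^2 = 4509/10

The H^1 norm (squared) on an interval (0, L) is
  ||u||_{H^1}^2 = ∫_0^L u(x)^2 dx + ∫_0^L u'(x)^2 dx.
Compute u'(x) = 3 - 6*x.
Then u(x)^2 = 9*x**4 - 18*x**3 + 27*x**2 - 18*x + 9 and u'(x)^2 = 36*x**2 - 36*x + 9.
Integrate each monomial from 0 to 3 using ∫_0^3 c·x^n dx = c·3^(n+1)/(n+1):
  ∫_0^3 u(x)^2 dx = ∫_0^3 (9*x^4 - 18*x^3 + 27*x^2 - 18*x + 9) dx. Term by term:
    ∫_0^3 9*x^4 dx = 2187/5;  ∫_0^3 -18*x^3 dx = -729/2;  ∫_0^3 27*x^2 dx = 243;
    ∫_0^3 -18*x dx = -81;  ∫_0^3 9 dx = 27.
  Sum: 2187/5 − 729/2 + 243 − 81 + 27 = 2619/10.
  ∫_0^3 u'(x)^2 dx = ∫_0^3 (36*x^2 - 36*x + 9) dx. Term by term:
    ∫_0^3 36*x^2 dx = 324;  ∫_0^3 -36*x dx = -162;  ∫_0^3 9 dx = 27.
  Sum: 324 − 162 + 27 = 189.
Adding: ||u||_{H^1}^2 = 2619/10 + 189 = 4509/10.


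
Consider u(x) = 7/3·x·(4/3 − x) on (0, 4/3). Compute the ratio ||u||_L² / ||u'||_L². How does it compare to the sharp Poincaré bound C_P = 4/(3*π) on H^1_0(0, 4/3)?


||u||_L² / ||u'||_L² = 2*sqrt(10)/15 < C_P = 4/(3*π).

u(x) = 7/3·x·(4/3 − x), so u'(x) = 28/9 - 14*x/3.
u(x) = 7/3·x·(4/3 − x) vanishes at x = 0 and x = 4/3, so u ∈ H^1_0(0, 4/3). Differentiate via the product rule and integrate the resulting polynomials term by term.
  ∫_0^4/3 u² dx = ∫_0^4/3 (49*x^4/9 - 392*x^3/27 + 784*x^2/81) dx. Term by term:
    ∫_0^4/3 49*x^4/9 dx = 50176/10935;  ∫_0^4/3 -392*x^3/27 dx = -25088/2187;  ∫_0^4/3 784*x^2/81 dx = 50176/6561.
  Sum: 50176/10935 − 25088/2187 + 50176/6561 = 25088/32805.
  ∫_0^4/3 (u')² dx = ∫_0^4/3 (196*x^2/9 - 784*x/27 + 784/81) dx. Term by term:
    ∫_0^4/3 196*x^2/9 dx = 12544/729;  ∫_0^4/3 -784*x/27 dx = -6272/243;  ∫_0^4/3 784/81 dx = 3136/243.
  Sum: 12544/729 − 6272/243 + 3136/243 = 3136/729.
∫_0^4/3 u² dx = 25088/32805, so ||u||_L² = 112*sqrt(10)/405.
∫_0^4/3 (u')² dx = 3136/729, so ||u'||_L² = 56/27.
Ratio ||u||_L² / ||u'||_L² = 2*sqrt(10)/15.
Sharp Poincaré constant on H^1_0(0, 4/3) is C_P = L/π = 4/(3*π), achieved by sin(3*π/4·x).
A polynomial bump cannot attain the sharp Poincaré constant (only the first sine eigenfunction does), so the ratio is strictly less than C_P, consistent with ||u||_L² ≤ C_P ||u'||_L².


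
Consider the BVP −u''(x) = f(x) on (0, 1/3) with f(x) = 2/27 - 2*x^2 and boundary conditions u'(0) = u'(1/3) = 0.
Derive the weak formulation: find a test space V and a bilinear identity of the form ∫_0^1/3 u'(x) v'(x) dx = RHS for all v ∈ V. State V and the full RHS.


V = H^1(0, 1/3) (no boundary constraint on v; u is determined up to an additive constant); weak form: ∫_0^1/3 u'v' dx = ∫_0^1/3 (2/27 - 2*x^2) v dx for all v ∈ V.

Multiply both sides by a test function v and integrate from 0 to 1/3:
  ∫_0^1/3 −u''(x) v(x) dx = ∫_0^1/3 f(x) v(x) dx.
Integrate the LHS by parts once:
  ∫_0^1/3 −u'' v dx = −[u'(x) v(x)]_0^1/3 + ∫_0^1/3 u'(x) v'(x) dx.
Thus ∫_0^1/3 u'(x) v'(x) dx = ∫_0^1/3 f(x) v(x) dx + [u'(x) v(x)]_0^1/3.
Choose V so that boundary terms are either known or forced to vanish.
u has homogeneous Neumann: u'(0) = u'(1/3) = 0. So [u' v]_0^1/3 = 0·v(1/3) − 0·v(0) = 0 for any v; take V = H^1(0, 1/3).
Weak formulation: find u (satisfying any essential BC) such that ∫_0^1/3 u'(x) v'(x) dx = ∫_0^1/3 f v dx for all v ∈ V (homogeneous Neumann, so boundary terms vanish).
Substituting f(x) = 2/27 - 2*x^2, the right-hand side is ∫_0^1/3 (2/27 - 2*x^2) v dx.
Compatibility check (pure Neumann): taking v ≡ 1 ∈ V gives 0 = ∫_0^1/3 f dx + (0) − (0), i.e. ∫_0^1/3 f dx must equal u'(0) − u'(1/3) = 0. Indeed ∫_0^1/3 (2/27 - 2*x^2) dx = 0, so the data are compatible. The solution is then unique only up to an additive constant (fix it e.g. by requiring ∫_0^1/3 u dx = 0).


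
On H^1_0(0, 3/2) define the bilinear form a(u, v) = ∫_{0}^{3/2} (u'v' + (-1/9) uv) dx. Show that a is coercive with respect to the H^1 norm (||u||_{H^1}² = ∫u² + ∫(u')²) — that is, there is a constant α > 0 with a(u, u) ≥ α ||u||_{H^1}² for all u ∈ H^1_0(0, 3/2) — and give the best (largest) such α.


α = (-1 + 4*π^2)/(9 + 4*π^2)

Coercivity of a(·,·) on H^1_0(0, 3/2) means a(u, u) ≥ α ||u||_{H^1}² for every u ∈ H^1_0.
The interval has length L = 3/2, and Poincaré/coercivity depend only on L. Here a(u, u) = ∫(u')² + (-1/9)·∫u².
Here c = -1/9 < 0 with |c| < (π/L)² = 4*π^2/9, so coercivity still holds. The condition a(u,u) ≥ α||u||_{H^1}² reads (1−α)∫(u')² ≥ (α−c)∫u². Any admissible α is ≤ 1 (rapidly oscillating u have ∫u²/∫(u')² → 0), and α = 1 would force 0 ≥ (1−c)∫u², impossible since c < 1; so 1−α > 0. By the sharp Poincaré inequality on H^1_0 of an interval of length L, ∫(u')² ≥ (π/L)²∫u² with equality for the first sine mode sin(π(x−x₀)/L) (x₀ the left endpoint), so the inequality holds for all u iff (1−α)(π/L)² ≥ α − c, i.e. α ≤ ((π/L)² + c)/((π/L)² + 1) = (1 + c(L/π)²)/(1 + (L/π)²). (Direct route, valid since c ≤ 0: Poincaré gives c∫u² ≥ c(L/π)²∫(u')², so a(u,u) ≥ (1 + c(L/π)²)∫(u')², while ||u||_{H^1}² ≤ (1 + (L/π)²)∫(u')²; dividing yields the same α.) With (π/L)² = 4*π^2/9 and c = -1/9, the largest admissible constant is α = ((π/L)² + c)/((π/L)² + 1).
Simplifying, α = (-1 + 4*π^2)/(9 + 4*π^2).


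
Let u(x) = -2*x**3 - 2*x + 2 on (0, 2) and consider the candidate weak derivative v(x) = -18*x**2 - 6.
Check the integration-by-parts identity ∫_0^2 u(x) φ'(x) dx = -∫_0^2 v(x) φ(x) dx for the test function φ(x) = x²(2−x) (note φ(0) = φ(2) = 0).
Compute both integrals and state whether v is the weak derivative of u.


LHS = 232/15, RHS = 232/5. No, v is not the weak derivative of u.

u(x) = -2*x**3 - 2*x + 2, classical derivative u'(x) = -6*x**2 - 2.
φ(x) = x²(2−x), so φ'(x) = x*(4 - 3*x).
Note φ(0) = φ(2) = 0, so the boundary term u·φ vanishes.
LHS = ∫_0^2 u(x) φ'(x) dx = ∫_0^2 (6*x^5 - 8*x^4 + 6*x^3 - 14*x^2 + 8*x) dx. Term by term:
  ∫_0^2 6*x^5 dx = 64;  ∫_0^2 -8*x^4 dx = -256/5;  ∫_0^2 6*x^3 dx = 24;
  ∫_0^2 -14*x^2 dx = -112/3;  ∫_0^2 8*x dx = 16.
Sum: 64 − 256/5 + 24 − 112/3 + 16 = 232/15.
So LHS = 232/15.
∫_0^2 v(x) φ(x) dx = ∫_0^2 (18*x^5 - 36*x^4 + 6*x^3 - 12*x^2) dx. Term by term:
  ∫_0^2 18*x^5 dx = 192;  ∫_0^2 -36*x^4 dx = -1152/5;  ∫_0^2 6*x^3 dx = 24;
  ∫_0^2 -12*x^2 dx = -32.
Sum: 192 − 1152/5 + 24 − 32 = -232/5.
So RHS = -∫_0^2 v(x) φ(x) dx = 232/5.
LHS − RHS = -464/15 ≠ 0, so the identity fails.
(For a valid weak derivative the identity must hold for EVERY test function, in particular this one. The failure shows v is NOT the weak derivative of u.)
Correct weak derivative would be u'(x) = -6*x**2 - 2.


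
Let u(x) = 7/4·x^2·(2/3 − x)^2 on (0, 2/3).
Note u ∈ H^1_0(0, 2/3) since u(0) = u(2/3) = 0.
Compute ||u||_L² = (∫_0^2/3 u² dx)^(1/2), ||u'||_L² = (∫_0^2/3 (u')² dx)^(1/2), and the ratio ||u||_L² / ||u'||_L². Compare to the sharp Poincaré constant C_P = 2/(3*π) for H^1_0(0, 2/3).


||u||_L² / ||u'||_L² = sqrt(3)/9 < C_P = 2/(3*π).

u(x) = 7/4·x^2·(2/3 − x)^2, so u'(x) = 7*x*(3*x - 2)*(3*x - 1)/9.
u(x) = 7/4·x^2·(2/3 − x)^2 vanishes at x = 0 and x = 2/3, so u ∈ H^1_0(0, 2/3). Differentiate via the product rule and integrate the resulting polynomials term by term.
  ∫_0^2/3 u² dx = ∫_0^2/3 (49*x^8/16 - 49*x^7/6 + 49*x^6/6 - 98*x^5/27 + 49*x^4/81) dx. Term by term:
    ∫_0^2/3 49*x^8/16 dx = 1568/177147;  ∫_0^2/3 -49*x^7/6 dx = -784/19683;  ∫_0^2/3 49*x^6/6 dx = 448/6561;
    ∫_0^2/3 -98*x^5/27 dx = -3136/59049;  ∫_0^2/3 49*x^4/81 dx = 1568/98415.
  Sum: 1568/177147 − 784/19683 + 448/6561 − 3136/59049 + 1568/98415 = 112/885735.
  ∫_0^2/3 (u')² dx = ∫_0^2/3 (49*x^6 - 98*x^5 + 637*x^4/9 - 196*x^3/9 + 196*x^2/81) dx. Term by term:
    ∫_0^2/3 49*x^6 dx = 896/2187;  ∫_0^2/3 -98*x^5 dx = -3136/2187;  ∫_0^2/3 637*x^4/9 dx = 20384/10935;
    ∫_0^2/3 -196*x^3/9 dx = -784/729;  ∫_0^2/3 196*x^2/81 dx = 1568/6561.
  Sum: 896/2187 − 3136/2187 + 20384/10935 − 784/729 + 1568/6561 = 112/32805.
∫_0^2/3 u² dx = 112/885735, so ||u||_L² = 4*sqrt(105)/3645.
∫_0^2/3 (u')² dx = 112/32805, so ||u'||_L² = 4*sqrt(35)/405.
Ratio ||u||_L² / ||u'||_L² = sqrt(3)/9.
Sharp Poincaré constant on H^1_0(0, 2/3) is C_P = L/π = 2/(3*π), achieved by sin(3*π/2·x).
A polynomial bump cannot attain the sharp Poincaré constant (only the first sine eigenfunction does), so the ratio is strictly less than C_P, consistent with ||u||_L² ≤ C_P ||u'||_L².


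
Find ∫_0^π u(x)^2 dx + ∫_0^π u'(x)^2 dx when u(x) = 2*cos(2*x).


||u||_{H^1(0,π)}^2 = 10*π

u'(x) = -4*sin(2*x).
Expand u² and (u')² and integrate term by term on (0, π), using: for integers n ≥ 1, ∫_0^π sin²(nx) dx = ∫_0^π cos²(nx) dx = π/2; for n ≠ n', ∫_0^π sin(nx)sin(n'x) dx = ∫_0^π cos(nx)cos(n'x) dx = 0; and by product-to-sum, ∫_0^π sin(nx)cos(n'x) dx = ½∫_0^π [sin((n+n')x) + sin((n−n')x)] dx, which is 0 when n+n' is even and 2n/(n²−n'²) when n+n' is odd (it need not vanish on (0, π)).
  u² squared terms: (2)²·∫cos(2x)² dx = 4·π/2 = 2*π.
  So ∫_0^π u² dx = 2*π.
  (u')² squared terms: (-4)²·∫sin(2x)² dx = 16·π/2 = 8*π.
  So ∫_0^π (u')² dx = 8*π.
||u||_{H^1}^2 = (2*π) + (8*π) = 10*π.


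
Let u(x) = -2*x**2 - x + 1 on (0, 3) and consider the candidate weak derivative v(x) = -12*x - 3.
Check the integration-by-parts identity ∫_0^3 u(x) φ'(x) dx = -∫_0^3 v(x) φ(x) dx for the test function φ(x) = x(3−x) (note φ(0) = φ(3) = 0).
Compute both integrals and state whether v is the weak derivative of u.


LHS = 63/2, RHS = 189/2. No, v is not the weak derivative of u.

u(x) = -2*x**2 - x + 1, classical derivative u'(x) = -4*x - 1.
φ(x) = x(3−x), so φ'(x) = 3 - 2*x.
Note φ(0) = φ(3) = 0, so the boundary term u·φ vanishes.
LHS = ∫_0^3 u(x) φ'(x) dx = ∫_0^3 (4*x^3 - 4*x^2 - 5*x + 3) dx. Term by term:
  ∫_0^3 4*x^3 dx = 81;  ∫_0^3 -4*x^2 dx = -36;  ∫_0^3 -5*x dx = -45/2;
  ∫_0^3 3 dx = 9.
Sum: 81 − 36 − 45/2 + 9 = 63/2.
So LHS = 63/2.
∫_0^3 v(x) φ(x) dx = ∫_0^3 (12*x^3 - 33*x^2 - 9*x) dx. Term by term:
  ∫_0^3 12*x^3 dx = 243;  ∫_0^3 -33*x^2 dx = -297;  ∫_0^3 -9*x dx = -81/2.
Sum: 243 − 297 − 81/2 = -189/2.
So RHS = -∫_0^3 v(x) φ(x) dx = 189/2.
LHS − RHS = -63 ≠ 0, so the identity fails.
(For a valid weak derivative the identity must hold for EVERY test function, in particular this one. The failure shows v is NOT the weak derivative of u.)
Correct weak derivative would be u'(x) = -4*x - 1.


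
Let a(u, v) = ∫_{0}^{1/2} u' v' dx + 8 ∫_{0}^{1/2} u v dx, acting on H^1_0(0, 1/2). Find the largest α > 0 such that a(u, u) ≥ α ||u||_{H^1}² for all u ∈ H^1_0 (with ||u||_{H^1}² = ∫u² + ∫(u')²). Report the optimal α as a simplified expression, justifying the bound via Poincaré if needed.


α = 1

Coercivity of a(·,·) on H^1_0(0, 1/2) means a(u, u) ≥ α ||u||_{H^1}² for every u ∈ H^1_0.
The interval has length L = 1/2, and Poincaré/coercivity depend only on L. Here a(u, u) = ∫(u')² + (8)·∫u².
Here c = 8 ≥ 1, so a(u,u) = ∫(u')² + c∫u² ≥ ∫(u')² + ∫u² = ||u||_{H^1}², i.e. α = 1 works. No larger α is possible: a(u,u) ≥ α||u||_{H^1}² means (1−α)∫(u')² ≥ (α−c)∫u², and for the modes u_n = sin(nπ(x−x₀)/L) (x₀ the left endpoint) one has ∫u_n²/∫(u_n')² = (L/(nπ))² → 0, so a(u_n,u_n)/||u_n||_{H^1}² → 1. Hence the optimal constant is α = 1.
Therefore α = 1.


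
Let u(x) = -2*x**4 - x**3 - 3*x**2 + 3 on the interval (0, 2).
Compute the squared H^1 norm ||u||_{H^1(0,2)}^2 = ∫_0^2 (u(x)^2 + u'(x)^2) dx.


||u||_{H^1}^2 = 143026/45

The H^1 norm (squared) on an interval (0, L) is
  ||u||_{H^1}^2 = ∫_0^L u(x)^2 dx + ∫_0^L u'(x)^2 dx.
Compute u'(x) = -8*x**3 - 3*x**2 - 6*x.
Then u(x)^2 = 4*x**8 + 4*x**7 + 13*x**6 + 6*x**5 - 3*x**4 - 6*x**3 - 18*x**2 + 9 and u'(x)^2 = 64*x**6 + 48*x**5 + 105*x**4 + 36*x**3 + 36*x**2.
Integrate each monomial from 0 to 2 using ∫_0^2 c·x^n dx = c·2^(n+1)/(n+1):
  ∫_0^2 u(x)^2 dx = ∫_0^2 (4*x^8 + 4*x^7 + 13*x^6 + 6*x^5 - 3*x^4 - 6*x^3 - 18*x^2 + 9) dx. Term by term:
    ∫_0^2 4*x^8 dx = 2048/9;  ∫_0^2 4*x^7 dx = 128;  ∫_0^2 13*x^6 dx = 1664/7;
    ∫_0^2 6*x^5 dx = 64;  ∫_0^2 -3*x^4 dx = -96/5;  ∫_0^2 -6*x^3 dx = -24;
    ∫_0^2 -18*x^2 dx = -48;  ∫_0^2 9 dx = 18.
  Sum: 2048/9 + 128 + 1664/7 + 64 − 96/5 − 24 − 48 + 18 = 183982/315.
  ∫_0^2 u'(x)^2 dx = ∫_0^2 (64*x^6 + 48*x^5 + 105*x^4 + 36*x^3 + 36*x^2) dx. Term by term:
    ∫_0^2 64*x^6 dx = 8192/7;  ∫_0^2 48*x^5 dx = 512;  ∫_0^2 105*x^4 dx = 672;
    ∫_0^2 36*x^3 dx = 144;  ∫_0^2 36*x^2 dx = 96.
  Sum: 8192/7 + 512 + 672 + 144 + 96 = 18160/7.
Adding: ||u||_{H^1}^2 = 183982/315 + 18160/7 = 143026/45.


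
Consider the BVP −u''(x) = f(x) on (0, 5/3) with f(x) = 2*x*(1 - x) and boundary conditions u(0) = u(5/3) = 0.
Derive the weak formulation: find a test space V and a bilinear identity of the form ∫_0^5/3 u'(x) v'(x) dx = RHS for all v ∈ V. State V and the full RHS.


V = H^1_0(0, 5/3) (so v(0) = v(5/3) = 0); weak form: ∫_0^5/3 u'v' dx = ∫_0^5/3 (2*x*(1 - x)) v dx for all v ∈ V.

Multiply both sides by a test function v and integrate from 0 to 5/3:
  ∫_0^5/3 −u''(x) v(x) dx = ∫_0^5/3 f(x) v(x) dx.
Integrate the LHS by parts once:
  ∫_0^5/3 −u'' v dx = −[u'(x) v(x)]_0^5/3 + ∫_0^5/3 u'(x) v'(x) dx.
Thus ∫_0^5/3 u'(x) v'(x) dx = ∫_0^5/3 f(x) v(x) dx + [u'(x) v(x)]_0^5/3.
Choose V so that boundary terms are either known or forced to vanish.
u is Dirichlet: u(0) = u(5/3) = 0. Let V = H^1_0(0, 5/3); then v(0) = v(5/3) = 0, and [u' v]_0^5/3 = 0.
Weak formulation: find u (satisfying any essential BC) such that ∫_0^5/3 u'(x) v'(x) dx = ∫_0^5/3 f v dx for all v ∈ V.
Substituting f(x) = 2*x*(1 - x), the right-hand side is ∫_0^5/3 (2*x*(1 - x)) v dx.


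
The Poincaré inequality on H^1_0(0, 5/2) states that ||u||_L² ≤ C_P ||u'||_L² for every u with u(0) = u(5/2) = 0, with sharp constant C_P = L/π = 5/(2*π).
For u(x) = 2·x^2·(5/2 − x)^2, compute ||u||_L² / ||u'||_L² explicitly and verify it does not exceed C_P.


||u||_L² / ||u'||_L² = 5*sqrt(3)/12 < C_P = 5/(2*π).

u(x) = 2·x^2·(5/2 − x)^2, so u'(x) = x*(2*x - 5)*(4*x - 5).
u(x) = 2·x^2·(5/2 − x)^2 vanishes at x = 0 and x = 5/2, so u ∈ H^1_0(0, 5/2). Differentiate via the product rule and integrate the resulting polynomials term by term.
  ∫_0^5/2 u² dx = ∫_0^5/2 (4*x^8 - 40*x^7 + 150*x^6 - 250*x^5 + 625*x^4/4) dx. Term by term:
    ∫_0^5/2 4*x^8 dx = 1953125/1152;  ∫_0^5/2 -40*x^7 dx = -1953125/256;  ∫_0^5/2 150*x^6 dx = 5859375/448;
    ∫_0^5/2 -250*x^5 dx = -1953125/192;  ∫_0^5/2 625*x^4/4 dx = 390625/128.
  Sum: 1953125/1152 − 1953125/256 + 5859375/448 − 1953125/192 + 390625/128 = 390625/16128.
  ∫_0^5/2 (u')² dx = ∫_0^5/2 (64*x^6 - 480*x^5 + 1300*x^4 - 1500*x^3 + 625*x^2) dx. Term by term:
    ∫_0^5/2 64*x^6 dx = 78125/14;  ∫_0^5/2 -480*x^5 dx = -78125/4;  ∫_0^5/2 1300*x^4 dx = 203125/8;
    ∫_0^5/2 -1500*x^3 dx = -234375/16;  ∫_0^5/2 625*x^2 dx = 78125/24.
  Sum: 78125/14 − 78125/4 + 203125/8 − 234375/16 + 78125/24 = 15625/336.
∫_0^5/2 u² dx = 390625/16128, so ||u||_L² = 625*sqrt(7)/336.
∫_0^5/2 (u')² dx = 15625/336, so ||u'||_L² = 125*sqrt(21)/84.
Ratio ||u||_L² / ||u'||_L² = 5*sqrt(3)/12.
Sharp Poincaré constant on H^1_0(0, 5/2) is C_P = L/π = 5/(2*π), achieved by sin(2*π/5·x).
A polynomial bump cannot attain the sharp Poincaré constant (only the first sine eigenfunction does), so the ratio is strictly less than C_P, consistent with ||u||_L² ≤ C_P ||u'||_L².


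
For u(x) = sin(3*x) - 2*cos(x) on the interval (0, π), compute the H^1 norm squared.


||u||_{H^1(0,π)}^2 = 9*π

u'(x) = 2*sin(x) + 3*cos(3*x).
Expand u² and (u')² and integrate term by term on (0, π), using: for integers n ≥ 1, ∫_0^π sin²(nx) dx = ∫_0^π cos²(nx) dx = π/2; for n ≠ n', ∫_0^π sin(nx)sin(n'x) dx = ∫_0^π cos(nx)cos(n'x) dx = 0; and by product-to-sum, ∫_0^π sin(nx)cos(n'x) dx = ½∫_0^π [sin((n+n')x) + sin((n−n')x)] dx, which is 0 when n+n' is even and 2n/(n²−n'²) when n+n' is odd (it need not vanish on (0, π)).
  u² squared terms: (-2)²·∫cos(x)² dx = 4·π/2 = 2*π;  (1)²·∫sin(3x)² dx = 1·π/2 = π/2.
  u² cross terms: 2·(-2)·(1)·∫cos(x)·sin(3x) dx = -4·(0) = 0.
  So ∫_0^π u² dx = 2*π + π/2 + 0 = 5*π/2.
  (u')² squared terms: (2)²·∫sin(x)² dx = 4·π/2 = 2*π;  (3)²·∫cos(3x)² dx = 9·π/2 = 9*π/2.
  (u')² cross terms: 2·(2)·(3)·∫sin(x)·cos(3x) dx = 12·(0) = 0.
  So ∫_0^π (u')² dx = 2*π + 9*π/2 + 0 = 13*π/2.
||u||_{H^1}^2 = (5*π/2) + (13*π/2) = 9*π.


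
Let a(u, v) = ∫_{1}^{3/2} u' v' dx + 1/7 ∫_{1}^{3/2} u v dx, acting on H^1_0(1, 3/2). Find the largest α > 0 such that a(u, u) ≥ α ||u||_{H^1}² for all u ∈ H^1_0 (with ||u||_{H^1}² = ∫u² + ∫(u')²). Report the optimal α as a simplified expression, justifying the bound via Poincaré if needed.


α = (1 + 28*π^2)/(7*(1 + 4*π^2))

Coercivity of a(·,·) on H^1_0(1, 3/2) means a(u, u) ≥ α ||u||_{H^1}² for every u ∈ H^1_0.
The interval has length L = 1/2, and Poincaré/coercivity depend only on L. Here a(u, u) = ∫(u')² + (1/7)·∫u².
Here 0 < c = 1/7 < 1. The condition a(u,u) ≥ α||u||_{H^1}² reads (1−α)∫(u')² ≥ (α−c)∫u². Any admissible α is ≤ 1 (rapidly oscillating u have ∫u²/∫(u')² → 0), and α = 1 would force 0 ≥ (1−c)∫u², impossible since c < 1; so 1−α > 0. By the sharp Poincaré inequality on H^1_0 of an interval of length L, ∫(u')² ≥ (π/L)²∫u² with equality for the first sine mode sin(π(x−x₀)/L) (x₀ the left endpoint), so the inequality holds for all u iff (1−α)(π/L)² ≥ α − c, i.e. α ≤ ((π/L)² + c)/((π/L)² + 1) = (1 + c(L/π)²)/(1 + (L/π)²). With (π/L)² = 4*π^2 and c = 1/7, the largest admissible constant is α = ((π/L)² + c)/((π/L)² + 1).
Simplifying, α = (1 + 28*π^2)/(7*(1 + 4*π^2)).


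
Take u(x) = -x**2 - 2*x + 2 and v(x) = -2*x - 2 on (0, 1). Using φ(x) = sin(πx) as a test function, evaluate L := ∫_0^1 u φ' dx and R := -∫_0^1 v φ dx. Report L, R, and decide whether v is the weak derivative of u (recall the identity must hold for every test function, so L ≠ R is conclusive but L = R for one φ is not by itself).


LHS = 6/π, RHS = 6/π. Yes, v = u' weakly.

u(x) = -x**2 - 2*x + 2, classical derivative u'(x) = -2*x - 2.
φ(x) = sin(πx), so φ'(x) = π*cos(π*x).
Note φ(0) = φ(1) = 0, so the boundary term u·φ vanishes.
LHS = ∫_0^1 u(x) φ'(x) dx = ∫_0^1 (-π*x^2*cos(π*x) - 2*π*x*cos(π*x) + 2*π*cos(π*x)) dx. Term by term:
  ∫_0^1 2*π*cos(π*x) dx = 0;  ∫_0^1 -π*x^2*cos(π*x) dx = 2/π;  ∫_0^1 -2*π*x*cos(π*x) dx = 4/π.
Sum: 0 + 2/π + 4/π = 6/π.
So LHS = 6/π.
∫_0^1 v(x) φ(x) dx = ∫_0^1 (-2*x*sin(π*x) - 2*sin(π*x)) dx. Term by term:
  ∫_0^1 -2*sin(π*x) dx = -4/π;  ∫_0^1 -2*x*sin(π*x) dx = -2/π.
Sum: -4/π − 2/π = -6/π.
So RHS = -∫_0^1 v(x) φ(x) dx = 6/π.
LHS = RHS, so the identity holds for this test φ.
Moreover u is smooth here and v(x) = u'(x) = -2*x - 2 pointwise, so the identity holds for every test function. Hence v is the weak derivative of u.
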